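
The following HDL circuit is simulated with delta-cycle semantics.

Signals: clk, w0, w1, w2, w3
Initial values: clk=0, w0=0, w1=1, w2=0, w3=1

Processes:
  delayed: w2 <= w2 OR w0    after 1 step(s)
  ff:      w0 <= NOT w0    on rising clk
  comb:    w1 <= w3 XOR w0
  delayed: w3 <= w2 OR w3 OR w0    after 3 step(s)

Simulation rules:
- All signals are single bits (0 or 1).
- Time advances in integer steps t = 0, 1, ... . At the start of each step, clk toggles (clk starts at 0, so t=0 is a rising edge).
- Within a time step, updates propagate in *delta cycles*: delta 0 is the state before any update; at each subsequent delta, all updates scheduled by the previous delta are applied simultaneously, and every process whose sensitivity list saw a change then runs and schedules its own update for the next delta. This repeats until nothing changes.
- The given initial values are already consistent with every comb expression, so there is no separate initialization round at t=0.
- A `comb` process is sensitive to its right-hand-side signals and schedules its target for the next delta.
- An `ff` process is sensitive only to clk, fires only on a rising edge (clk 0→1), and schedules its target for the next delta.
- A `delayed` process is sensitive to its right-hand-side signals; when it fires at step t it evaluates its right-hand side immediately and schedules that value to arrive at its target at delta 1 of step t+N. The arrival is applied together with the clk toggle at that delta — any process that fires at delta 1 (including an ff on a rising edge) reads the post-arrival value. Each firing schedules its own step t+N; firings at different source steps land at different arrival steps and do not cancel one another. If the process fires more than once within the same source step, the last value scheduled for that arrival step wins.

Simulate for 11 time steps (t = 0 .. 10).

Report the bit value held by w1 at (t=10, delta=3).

1

[bits: w2,w1,w3,clk,w0]
t=0: Δ0=01100 Δ1=01110 Δ2=01111 Δ3=00111 | 3Δ
t=1: Δ0=00111 Δ1=10101 | 1Δ
t=2: Δ0=10101 Δ1=10111 Δ2=10110 Δ3=11110 | 3Δ
t=3: Δ0=11110 Δ1=11100 | 1Δ
t=4: Δ0=11100 Δ1=11110 Δ2=11111 Δ3=10111 | 3Δ
t=5: Δ0=10111 Δ1=10101 | 1Δ
t=6: Δ0=10101 Δ1=10111 Δ2=10110 Δ3=11110 | 3Δ
t=7: Δ0=11110 Δ1=11100 | 1Δ
t=8: Δ0=11100 Δ1=11110 Δ2=11111 Δ3=10111 | 3Δ
t=9: Δ0=10111 Δ1=10101 | 1Δ
t=10: Δ0=10101 Δ1=10111 Δ2=10110 Δ3=11110 | 3Δ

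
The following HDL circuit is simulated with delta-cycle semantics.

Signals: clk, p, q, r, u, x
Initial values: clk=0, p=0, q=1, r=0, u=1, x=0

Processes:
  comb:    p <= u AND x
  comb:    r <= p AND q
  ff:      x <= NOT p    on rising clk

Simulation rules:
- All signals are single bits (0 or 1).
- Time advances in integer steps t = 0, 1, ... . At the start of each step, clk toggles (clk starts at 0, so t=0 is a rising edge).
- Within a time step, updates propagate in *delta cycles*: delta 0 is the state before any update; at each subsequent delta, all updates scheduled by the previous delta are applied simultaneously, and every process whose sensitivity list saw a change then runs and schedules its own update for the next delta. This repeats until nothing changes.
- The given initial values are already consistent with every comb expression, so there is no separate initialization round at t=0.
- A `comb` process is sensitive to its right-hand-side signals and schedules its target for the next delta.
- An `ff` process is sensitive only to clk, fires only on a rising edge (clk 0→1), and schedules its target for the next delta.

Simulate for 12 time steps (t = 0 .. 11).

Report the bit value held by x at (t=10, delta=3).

0

t=0 Δ0: x=0 q=1 u=1 p=0 clk=0 r=0
  Δ1: clk:0→1
  Δ2: x:0→1
  Δ3: p:0→1
  Δ4: r:0→1
  (4Δ to stable)
t=1 Δ0: x=1 q=1 u=1 p=1 clk=1 r=1
  Δ1: clk:1→0
  (1Δ to stable)
t=2 Δ0: x=1 q=1 u=1 p=1 clk=0 r=1
  Δ1: clk:0→1
  Δ2: x:1→0
  Δ3: p:1→0
  Δ4: r:1→0
  (4Δ to stable)
t=3 Δ0: x=0 q=1 u=1 p=0 clk=1 r=0
  Δ1: clk:1→0
  (1Δ to stable)
t=4 Δ0: x=0 q=1 u=1 p=0 clk=0 r=0
  Δ1: clk:0→1
  Δ2: x:0→1
  Δ3: p:0→1
  Δ4: r:0→1
  (4Δ to stable)
t=5 Δ0: x=1 q=1 u=1 p=1 clk=1 r=1
  Δ1: clk:1→0
  (1Δ to stable)
t=6 Δ0: x=1 q=1 u=1 p=1 clk=0 r=1
  Δ1: clk:0→1
  Δ2: x:1→0
  Δ3: p:1→0
  Δ4: r:1→0
  (4Δ to stable)
t=7 Δ0: x=0 q=1 u=1 p=0 clk=1 r=0
  Δ1: clk:1→0
  (1Δ to stable)
t=8 Δ0: x=0 q=1 u=1 p=0 clk=0 r=0
  Δ1: clk:0→1
  Δ2: x:0→1
  Δ3: p:0→1
  Δ4: r:0→1
  (4Δ to stable)
t=9 Δ0: x=1 q=1 u=1 p=1 clk=1 r=1
  Δ1: clk:1→0
  (1Δ to stable)
t=10 Δ0: x=1 q=1 u=1 p=1 clk=0 r=1
  Δ1: clk:0→1
  Δ2: x:1→0
  Δ3: p:1→0
  Δ4: r:1→0
  (4Δ to stable)
t=11 Δ0: x=0 q=1 u=1 p=0 clk=1 r=0
  Δ1: clk:1→0
  (1Δ to stable)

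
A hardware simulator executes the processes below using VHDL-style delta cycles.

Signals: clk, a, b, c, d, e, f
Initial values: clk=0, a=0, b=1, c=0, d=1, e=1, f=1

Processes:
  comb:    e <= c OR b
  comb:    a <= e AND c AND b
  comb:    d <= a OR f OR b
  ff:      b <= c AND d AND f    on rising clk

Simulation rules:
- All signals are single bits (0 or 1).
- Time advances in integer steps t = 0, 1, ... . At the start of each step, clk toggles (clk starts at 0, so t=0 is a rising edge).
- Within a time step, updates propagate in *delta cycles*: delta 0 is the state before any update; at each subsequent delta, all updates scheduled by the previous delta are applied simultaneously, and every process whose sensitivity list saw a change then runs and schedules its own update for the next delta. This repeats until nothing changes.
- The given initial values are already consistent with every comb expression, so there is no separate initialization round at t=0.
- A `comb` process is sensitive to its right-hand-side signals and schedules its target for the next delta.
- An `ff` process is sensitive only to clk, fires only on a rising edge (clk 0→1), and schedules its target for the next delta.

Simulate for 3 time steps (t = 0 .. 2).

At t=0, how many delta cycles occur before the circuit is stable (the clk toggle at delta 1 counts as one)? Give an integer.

[bits: e,d,f,c,clk,a,b]
t=0: Δ0=1110001 Δ1=1110101 Δ2=1110100 Δ3=0110100 | 3Δ
t=1: Δ0=0110100 Δ1=0110000 | 1Δ
t=2: Δ0=0110000 Δ1=0110100 | 1Δ

3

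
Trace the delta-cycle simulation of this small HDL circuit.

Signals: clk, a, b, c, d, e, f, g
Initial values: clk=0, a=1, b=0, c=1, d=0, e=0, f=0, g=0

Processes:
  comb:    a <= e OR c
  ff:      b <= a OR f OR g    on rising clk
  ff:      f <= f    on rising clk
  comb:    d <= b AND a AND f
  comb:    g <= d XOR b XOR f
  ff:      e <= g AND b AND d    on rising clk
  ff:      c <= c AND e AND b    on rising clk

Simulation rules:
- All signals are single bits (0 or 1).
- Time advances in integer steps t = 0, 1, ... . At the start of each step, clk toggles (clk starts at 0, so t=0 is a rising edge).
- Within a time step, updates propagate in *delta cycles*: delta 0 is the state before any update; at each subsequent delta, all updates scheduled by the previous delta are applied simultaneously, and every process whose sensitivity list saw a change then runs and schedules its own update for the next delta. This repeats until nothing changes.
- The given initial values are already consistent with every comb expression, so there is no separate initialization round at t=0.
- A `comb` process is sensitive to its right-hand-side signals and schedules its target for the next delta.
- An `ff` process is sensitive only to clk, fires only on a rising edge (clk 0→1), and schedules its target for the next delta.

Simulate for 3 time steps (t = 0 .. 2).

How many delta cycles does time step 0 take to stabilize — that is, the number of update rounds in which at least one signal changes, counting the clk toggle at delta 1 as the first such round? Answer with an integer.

t=0 Δ0: b=0 a=1 f=0 g=0 c=1 d=0 e=0 clk=0
  Δ1: clk:0→1
  Δ2: b:0→1, c:1→0
  Δ3: a:1→0, g:0→1
  (3Δ to stable)
t=1 Δ0: b=1 a=0 f=0 g=1 c=0 d=0 e=0 clk=1
  Δ1: clk:1→0
  (1Δ to stable)
t=2 Δ0: b=1 a=0 f=0 g=1 c=0 d=0 e=0 clk=0
  Δ1: clk:0→1
  (1Δ to stable)

3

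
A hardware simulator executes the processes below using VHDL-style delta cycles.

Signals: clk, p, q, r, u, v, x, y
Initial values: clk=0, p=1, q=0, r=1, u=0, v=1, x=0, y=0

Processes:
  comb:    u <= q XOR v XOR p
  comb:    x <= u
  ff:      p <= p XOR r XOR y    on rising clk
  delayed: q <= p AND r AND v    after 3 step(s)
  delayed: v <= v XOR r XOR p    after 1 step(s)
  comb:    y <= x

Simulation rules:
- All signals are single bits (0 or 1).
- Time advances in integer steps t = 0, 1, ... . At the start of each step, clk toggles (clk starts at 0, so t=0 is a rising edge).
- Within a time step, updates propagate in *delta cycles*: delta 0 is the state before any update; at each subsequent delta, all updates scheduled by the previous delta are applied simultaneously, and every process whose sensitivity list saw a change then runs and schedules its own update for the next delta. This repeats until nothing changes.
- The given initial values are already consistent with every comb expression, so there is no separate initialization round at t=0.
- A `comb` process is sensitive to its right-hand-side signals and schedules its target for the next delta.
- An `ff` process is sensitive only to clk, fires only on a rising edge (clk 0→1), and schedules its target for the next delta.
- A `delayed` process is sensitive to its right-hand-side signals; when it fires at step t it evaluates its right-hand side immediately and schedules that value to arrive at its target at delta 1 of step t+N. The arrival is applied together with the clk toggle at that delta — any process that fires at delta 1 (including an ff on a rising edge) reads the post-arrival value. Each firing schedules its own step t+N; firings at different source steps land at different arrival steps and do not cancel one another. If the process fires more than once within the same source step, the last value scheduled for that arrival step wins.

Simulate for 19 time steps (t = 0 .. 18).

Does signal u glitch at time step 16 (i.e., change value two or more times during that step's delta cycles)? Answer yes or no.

[bits: q,y,clk,u,p,r,v,x]
t=0: Δ0=00001110 Δ1=00101110 Δ2=00100110 Δ3=00110110 Δ4=00110111 Δ5=01110111 | 5Δ
t=1: Δ0=01110111 Δ1=01010101 Δ2=01000101 Δ3=01000100 Δ4=00000100 | 4Δ
t=2: Δ0=00000100 Δ1=00100110 Δ2=00111110 Δ3=00101111 Δ4=01101110 Δ5=00101110 | 5Δ
t=3: Δ0=00101110 Δ1=00001110 | 1Δ
t=4: Δ0=00001110 Δ1=00101110 Δ2=00100110 Δ3=00110110 Δ4=00110111 Δ5=01110111 | 5Δ
t=5: Δ0=01110111 Δ1=11010101 | 1Δ
t=6: Δ0=11010101 Δ1=11110111 Δ2=11100111 Δ3=11100110 Δ4=10100110 | 4Δ
t=7: Δ0=10100110 Δ1=00000100 | 1Δ
t=8: Δ0=00000100 Δ1=00100110 Δ2=00111110 Δ3=00101111 Δ4=01101110 Δ5=00101110 | 5Δ
t=9: Δ0=00101110 Δ1=00001110 | 1Δ
t=10: Δ0=00001110 Δ1=00101110 Δ2=00100110 Δ3=00110110 Δ4=00110111 Δ5=01110111 | 5Δ
t=11: Δ0=01110111 Δ1=11010101 | 1Δ
t=12: Δ0=11010101 Δ1=11110111 Δ2=11100111 Δ3=11100110 Δ4=10100110 | 4Δ
t=13: Δ0=10100110 Δ1=00000100 | 1Δ
t=14: Δ0=00000100 Δ1=00100110 Δ2=00111110 Δ3=00101111 Δ4=01101110 Δ5=00101110 | 5Δ
t=15: Δ0=00101110 Δ1=00001110 | 1Δ
t=16: Δ0=00001110 Δ1=00101110 Δ2=00100110 Δ3=00110110 Δ4=00110111 Δ5=01110111 | 5Δ
t=17: Δ0=01110111 Δ1=11010101 | 1Δ
t=18: Δ0=11010101 Δ1=11110111 Δ2=11100111 Δ3=11100110 Δ4=10100110 | 4Δ

no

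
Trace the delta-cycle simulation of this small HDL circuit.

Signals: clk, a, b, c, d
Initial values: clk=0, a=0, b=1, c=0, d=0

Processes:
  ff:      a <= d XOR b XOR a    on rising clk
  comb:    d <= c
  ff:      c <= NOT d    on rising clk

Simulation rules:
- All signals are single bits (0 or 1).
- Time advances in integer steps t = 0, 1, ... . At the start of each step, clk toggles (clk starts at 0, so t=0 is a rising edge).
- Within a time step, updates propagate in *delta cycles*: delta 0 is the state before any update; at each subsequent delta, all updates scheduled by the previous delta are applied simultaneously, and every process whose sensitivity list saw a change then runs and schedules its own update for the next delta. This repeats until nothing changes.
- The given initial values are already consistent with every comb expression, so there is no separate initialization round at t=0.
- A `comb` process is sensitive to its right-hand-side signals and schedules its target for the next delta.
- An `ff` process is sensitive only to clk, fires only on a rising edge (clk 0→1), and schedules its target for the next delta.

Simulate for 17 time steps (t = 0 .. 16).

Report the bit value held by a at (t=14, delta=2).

0

t=0 Δ0: d=0 clk=0 a=0 b=1 c=0
  Δ1: clk:0→1
  Δ2: a:0→1, c:0→1
  Δ3: d:0→1
  (3Δ to stable)
t=1 Δ0: d=1 clk=1 a=1 b=1 c=1
  Δ1: clk:1→0
  (1Δ to stable)
t=2 Δ0: d=1 clk=0 a=1 b=1 c=1
  Δ1: clk:0→1
  Δ2: c:1→0
  Δ3: d:1→0
  (3Δ to stable)
t=3 Δ0: d=0 clk=1 a=1 b=1 c=0
  Δ1: clk:1→0
  (1Δ to stable)
t=4 Δ0: d=0 clk=0 a=1 b=1 c=0
  Δ1: clk:0→1
  Δ2: a:1→0, c:0→1
  Δ3: d:0→1
  (3Δ to stable)
t=5 Δ0: d=1 clk=1 a=0 b=1 c=1
  Δ1: clk:1→0
  (1Δ to stable)
t=6 Δ0: d=1 clk=0 a=0 b=1 c=1
  Δ1: clk:0→1
  Δ2: c:1→0
  Δ3: d:1→0
  (3Δ to stable)
t=7 Δ0: d=0 clk=1 a=0 b=1 c=0
  Δ1: clk:1→0
  (1Δ to stable)
t=8 Δ0: d=0 clk=0 a=0 b=1 c=0
  Δ1: clk:0→1
  Δ2: a:0→1, c:0→1
  Δ3: d:0→1
  (3Δ to stable)
t=9 Δ0: d=1 clk=1 a=1 b=1 c=1
  Δ1: clk:1→0
  (1Δ to stable)
t=10 Δ0: d=1 clk=0 a=1 b=1 c=1
  Δ1: clk:0→1
  Δ2: c:1→0
  Δ3: d:1→0
  (3Δ to stable)
t=11 Δ0: d=0 clk=1 a=1 b=1 c=0
  Δ1: clk:1→0
  (1Δ to stable)
t=12 Δ0: d=0 clk=0 a=1 b=1 c=0
  Δ1: clk:0→1
  Δ2: a:1→0, c:0→1
  Δ3: d:0→1
  (3Δ to stable)
t=13 Δ0: d=1 clk=1 a=0 b=1 c=1
  Δ1: clk:1→0
  (1Δ to stable)
t=14 Δ0: d=1 clk=0 a=0 b=1 c=1
  Δ1: clk:0→1
  Δ2: c:1→0
  Δ3: d:1→0
  (3Δ to stable)
t=15 Δ0: d=0 clk=1 a=0 b=1 c=0
  Δ1: clk:1→0
  (1Δ to stable)
t=16 Δ0: d=0 clk=0 a=0 b=1 c=0
  Δ1: clk:0→1
  Δ2: a:0→1, c:0→1
  Δ3: d:0→1
  (3Δ to stable)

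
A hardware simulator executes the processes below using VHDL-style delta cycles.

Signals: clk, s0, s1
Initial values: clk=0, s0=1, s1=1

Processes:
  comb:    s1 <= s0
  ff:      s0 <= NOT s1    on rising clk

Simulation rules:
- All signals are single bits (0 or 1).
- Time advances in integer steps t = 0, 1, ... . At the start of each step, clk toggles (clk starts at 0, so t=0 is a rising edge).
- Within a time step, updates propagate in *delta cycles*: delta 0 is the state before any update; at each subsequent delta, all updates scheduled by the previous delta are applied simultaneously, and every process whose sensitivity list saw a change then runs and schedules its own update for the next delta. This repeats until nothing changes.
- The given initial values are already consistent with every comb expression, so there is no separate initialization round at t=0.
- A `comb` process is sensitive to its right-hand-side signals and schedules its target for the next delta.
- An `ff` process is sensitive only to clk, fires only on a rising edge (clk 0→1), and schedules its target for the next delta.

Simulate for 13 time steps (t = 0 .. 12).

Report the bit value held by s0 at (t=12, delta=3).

0

t0.Δ0 s0=1 clk=0 s1=1
t0.Δ1 s0=1 clk=1 s1=1
t0.Δ2 s0=0 clk=1 s1=1
t0.Δ3 s0=0 clk=1 s1=0
t1.Δ0 s0=0 clk=1 s1=0
t1.Δ1 s0=0 clk=0 s1=0
t2.Δ0 s0=0 clk=0 s1=0
t2.Δ1 s0=0 clk=1 s1=0
t2.Δ2 s0=1 clk=1 s1=0
t2.Δ3 s0=1 clk=1 s1=1
t3.Δ0 s0=1 clk=1 s1=1
t3.Δ1 s0=1 clk=0 s1=1
t4.Δ0 s0=1 clk=0 s1=1
t4.Δ1 s0=1 clk=1 s1=1
t4.Δ2 s0=0 clk=1 s1=1
t4.Δ3 s0=0 clk=1 s1=0
t5.Δ0 s0=0 clk=1 s1=0
t5.Δ1 s0=0 clk=0 s1=0
t6.Δ0 s0=0 clk=0 s1=0
t6.Δ1 s0=0 clk=1 s1=0
t6.Δ2 s0=1 clk=1 s1=0
t6.Δ3 s0=1 clk=1 s1=1
t7.Δ0 s0=1 clk=1 s1=1
t7.Δ1 s0=1 clk=0 s1=1
t8.Δ0 s0=1 clk=0 s1=1
t8.Δ1 s0=1 clk=1 s1=1
t8.Δ2 s0=0 clk=1 s1=1
t8.Δ3 s0=0 clk=1 s1=0
t9.Δ0 s0=0 clk=1 s1=0
t9.Δ1 s0=0 clk=0 s1=0
t10.Δ0 s0=0 clk=0 s1=0
t10.Δ1 s0=0 clk=1 s1=0
t10.Δ2 s0=1 clk=1 s1=0
t10.Δ3 s0=1 clk=1 s1=1
t11.Δ0 s0=1 clk=1 s1=1
t11.Δ1 s0=1 clk=0 s1=1
t12.Δ0 s0=1 clk=0 s1=1
t12.Δ1 s0=1 clk=1 s1=1
t12.Δ2 s0=0 clk=1 s1=1
t12.Δ3 s0=0 clk=1 s1=0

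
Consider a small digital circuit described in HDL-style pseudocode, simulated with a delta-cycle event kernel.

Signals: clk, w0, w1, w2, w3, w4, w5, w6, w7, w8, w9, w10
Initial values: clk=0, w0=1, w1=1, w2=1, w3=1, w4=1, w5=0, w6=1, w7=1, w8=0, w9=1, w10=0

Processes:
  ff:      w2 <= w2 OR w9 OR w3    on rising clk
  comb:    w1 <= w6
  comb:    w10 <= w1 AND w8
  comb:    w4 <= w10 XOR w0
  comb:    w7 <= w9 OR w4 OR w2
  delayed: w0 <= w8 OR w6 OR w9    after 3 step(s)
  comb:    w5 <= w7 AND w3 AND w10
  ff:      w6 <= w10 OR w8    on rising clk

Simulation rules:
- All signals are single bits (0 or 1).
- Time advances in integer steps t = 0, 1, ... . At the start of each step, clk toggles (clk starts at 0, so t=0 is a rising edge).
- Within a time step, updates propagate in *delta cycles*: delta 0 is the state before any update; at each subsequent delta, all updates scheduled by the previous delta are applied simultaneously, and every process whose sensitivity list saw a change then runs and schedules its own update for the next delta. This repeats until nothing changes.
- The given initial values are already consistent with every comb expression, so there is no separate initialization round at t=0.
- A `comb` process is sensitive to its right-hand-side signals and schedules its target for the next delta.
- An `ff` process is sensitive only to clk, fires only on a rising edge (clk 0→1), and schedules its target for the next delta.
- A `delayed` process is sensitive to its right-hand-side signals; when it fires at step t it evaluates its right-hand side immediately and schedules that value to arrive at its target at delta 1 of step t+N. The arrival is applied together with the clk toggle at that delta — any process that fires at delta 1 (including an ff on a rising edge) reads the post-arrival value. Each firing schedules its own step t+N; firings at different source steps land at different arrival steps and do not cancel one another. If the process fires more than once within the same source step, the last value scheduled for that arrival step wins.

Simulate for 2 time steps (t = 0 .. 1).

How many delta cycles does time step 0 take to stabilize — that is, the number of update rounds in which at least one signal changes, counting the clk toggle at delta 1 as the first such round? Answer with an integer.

3

[bits: clk,w4,w1,w8,w10,w2,w9,w7,w5,w6,w0,w3]
t=0: Δ0=011001110111 Δ1=111001110111 Δ2=111001110011 Δ3=110001110011 | 3Δ
t=1: Δ0=110001110011 Δ1=010001110011 | 1Δ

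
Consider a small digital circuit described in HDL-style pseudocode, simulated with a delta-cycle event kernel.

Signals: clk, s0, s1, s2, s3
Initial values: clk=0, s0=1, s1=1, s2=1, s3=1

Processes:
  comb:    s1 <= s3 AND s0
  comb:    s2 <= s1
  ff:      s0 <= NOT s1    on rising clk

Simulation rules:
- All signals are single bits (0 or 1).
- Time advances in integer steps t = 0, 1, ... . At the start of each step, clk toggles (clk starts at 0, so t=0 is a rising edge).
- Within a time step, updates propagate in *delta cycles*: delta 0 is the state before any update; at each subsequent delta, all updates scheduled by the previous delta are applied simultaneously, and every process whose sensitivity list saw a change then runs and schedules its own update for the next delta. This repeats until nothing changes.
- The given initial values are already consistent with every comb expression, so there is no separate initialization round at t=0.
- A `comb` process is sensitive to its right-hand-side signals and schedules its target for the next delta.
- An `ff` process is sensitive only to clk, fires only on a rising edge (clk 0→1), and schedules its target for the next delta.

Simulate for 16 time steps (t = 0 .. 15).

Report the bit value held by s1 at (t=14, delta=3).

1

t=0 Δ0: s0=1 clk=0 s1=1 s2=1 s3=1
  Δ1: clk:0→1
  Δ2: s0:1→0
  Δ3: s1:1→0
  Δ4: s2:1→0
  (4Δ to stable)
t=1 Δ0: s0=0 clk=1 s1=0 s2=0 s3=1
  Δ1: clk:1→0
  (1Δ to stable)
t=2 Δ0: s0=0 clk=0 s1=0 s2=0 s3=1
  Δ1: clk:0→1
  Δ2: s0:0→1
  Δ3: s1:0→1
  Δ4: s2:0→1
  (4Δ to stable)
t=3 Δ0: s0=1 clk=1 s1=1 s2=1 s3=1
  Δ1: clk:1→0
  (1Δ to stable)
t=4 Δ0: s0=1 clk=0 s1=1 s2=1 s3=1
  Δ1: clk:0→1
  Δ2: s0:1→0
  Δ3: s1:1→0
  Δ4: s2:1→0
  (4Δ to stable)
t=5 Δ0: s0=0 clk=1 s1=0 s2=0 s3=1
  Δ1: clk:1→0
  (1Δ to stable)
t=6 Δ0: s0=0 clk=0 s1=0 s2=0 s3=1
  Δ1: clk:0→1
  Δ2: s0:0→1
  Δ3: s1:0→1
  Δ4: s2:0→1
  (4Δ to stable)
t=7 Δ0: s0=1 clk=1 s1=1 s2=1 s3=1
  Δ1: clk:1→0
  (1Δ to stable)
t=8 Δ0: s0=1 clk=0 s1=1 s2=1 s3=1
  Δ1: clk:0→1
  Δ2: s0:1→0
  Δ3: s1:1→0
  Δ4: s2:1→0
  (4Δ to stable)
t=9 Δ0: s0=0 clk=1 s1=0 s2=0 s3=1
  Δ1: clk:1→0
  (1Δ to stable)
t=10 Δ0: s0=0 clk=0 s1=0 s2=0 s3=1
  Δ1: clk:0→1
  Δ2: s0:0→1
  Δ3: s1:0→1
  Δ4: s2:0→1
  (4Δ to stable)
t=11 Δ0: s0=1 clk=1 s1=1 s2=1 s3=1
  Δ1: clk:1→0
  (1Δ to stable)
t=12 Δ0: s0=1 clk=0 s1=1 s2=1 s3=1
  Δ1: clk:0→1
  Δ2: s0:1→0
  Δ3: s1:1→0
  Δ4: s2:1→0
  (4Δ to stable)
t=13 Δ0: s0=0 clk=1 s1=0 s2=0 s3=1
  Δ1: clk:1→0
  (1Δ to stable)
t=14 Δ0: s0=0 clk=0 s1=0 s2=0 s3=1
  Δ1: clk:0→1
  Δ2: s0:0→1
  Δ3: s1:0→1
  Δ4: s2:0→1
  (4Δ to stable)
t=15 Δ0: s0=1 clk=1 s1=1 s2=1 s3=1
  Δ1: clk:1→0
  (1Δ to stable)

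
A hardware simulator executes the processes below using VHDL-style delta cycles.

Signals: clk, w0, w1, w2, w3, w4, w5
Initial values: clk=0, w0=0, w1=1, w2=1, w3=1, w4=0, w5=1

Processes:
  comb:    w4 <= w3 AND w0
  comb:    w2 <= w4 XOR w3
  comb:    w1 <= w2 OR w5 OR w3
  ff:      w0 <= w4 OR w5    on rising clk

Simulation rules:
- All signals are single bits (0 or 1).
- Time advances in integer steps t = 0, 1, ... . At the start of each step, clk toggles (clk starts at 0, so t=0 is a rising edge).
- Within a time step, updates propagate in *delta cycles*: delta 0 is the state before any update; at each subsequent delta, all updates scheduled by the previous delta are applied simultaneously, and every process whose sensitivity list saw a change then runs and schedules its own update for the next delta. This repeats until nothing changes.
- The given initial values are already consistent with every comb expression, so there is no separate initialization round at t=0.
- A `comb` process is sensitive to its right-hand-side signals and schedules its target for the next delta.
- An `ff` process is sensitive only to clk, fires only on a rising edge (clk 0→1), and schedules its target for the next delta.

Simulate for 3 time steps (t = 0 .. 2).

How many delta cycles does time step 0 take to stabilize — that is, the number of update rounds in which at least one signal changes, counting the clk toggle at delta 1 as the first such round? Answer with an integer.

4

[bits: w5,w2,w4,w3,w1,clk,w0]
t=0: Δ0=1101100 Δ1=1101110 Δ2=1101111 Δ3=1111111 Δ4=1011111 | 4Δ
t=1: Δ0=1011111 Δ1=1011101 | 1Δ
t=2: Δ0=1011101 Δ1=1011111 | 1Δ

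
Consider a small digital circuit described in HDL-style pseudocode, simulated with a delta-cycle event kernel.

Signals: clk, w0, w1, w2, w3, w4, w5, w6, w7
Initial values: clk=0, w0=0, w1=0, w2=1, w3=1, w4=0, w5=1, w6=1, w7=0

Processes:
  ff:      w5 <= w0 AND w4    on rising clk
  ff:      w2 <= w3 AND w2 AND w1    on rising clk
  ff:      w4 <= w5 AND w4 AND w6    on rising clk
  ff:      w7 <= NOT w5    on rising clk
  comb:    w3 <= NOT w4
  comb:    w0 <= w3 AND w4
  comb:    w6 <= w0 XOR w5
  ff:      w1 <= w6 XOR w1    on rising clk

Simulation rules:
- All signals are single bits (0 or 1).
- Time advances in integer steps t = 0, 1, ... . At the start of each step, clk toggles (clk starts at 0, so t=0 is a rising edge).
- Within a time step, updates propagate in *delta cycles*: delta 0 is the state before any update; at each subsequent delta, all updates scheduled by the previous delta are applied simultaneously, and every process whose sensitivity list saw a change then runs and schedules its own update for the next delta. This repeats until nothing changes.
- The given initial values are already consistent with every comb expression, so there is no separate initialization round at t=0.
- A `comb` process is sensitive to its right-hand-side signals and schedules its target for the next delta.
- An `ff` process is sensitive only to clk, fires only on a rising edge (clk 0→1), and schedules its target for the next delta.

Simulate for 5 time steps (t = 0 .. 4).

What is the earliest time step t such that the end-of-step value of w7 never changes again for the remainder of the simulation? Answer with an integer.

t0.Δ0 w7=0 w3=1 w5=1 clk=0 w0=0 w1=0 w6=1 w4=0 w2=1
t0.Δ1 w7=0 w3=1 w5=1 clk=1 w0=0 w1=0 w6=1 w4=0 w2=1
t0.Δ2 w7=0 w3=1 w5=0 clk=1 w0=0 w1=1 w6=1 w4=0 w2=0
t0.Δ3 w7=0 w3=1 w5=0 clk=1 w0=0 w1=1 w6=0 w4=0 w2=0
t1.Δ0 w7=0 w3=1 w5=0 clk=1 w0=0 w1=1 w6=0 w4=0 w2=0
t1.Δ1 w7=0 w3=1 w5=0 clk=0 w0=0 w1=1 w6=0 w4=0 w2=0
t2.Δ0 w7=0 w3=1 w5=0 clk=0 w0=0 w1=1 w6=0 w4=0 w2=0
t2.Δ1 w7=0 w3=1 w5=0 clk=1 w0=0 w1=1 w6=0 w4=0 w2=0
t2.Δ2 w7=1 w3=1 w5=0 clk=1 w0=0 w1=1 w6=0 w4=0 w2=0
t3.Δ0 w7=1 w3=1 w5=0 clk=1 w0=0 w1=1 w6=0 w4=0 w2=0
t3.Δ1 w7=1 w3=1 w5=0 clk=0 w0=0 w1=1 w6=0 w4=0 w2=0
t4.Δ0 w7=1 w3=1 w5=0 clk=0 w0=0 w1=1 w6=0 w4=0 w2=0
t4.Δ1 w7=1 w3=1 w5=0 clk=1 w0=0 w1=1 w6=0 w4=0 w2=0

2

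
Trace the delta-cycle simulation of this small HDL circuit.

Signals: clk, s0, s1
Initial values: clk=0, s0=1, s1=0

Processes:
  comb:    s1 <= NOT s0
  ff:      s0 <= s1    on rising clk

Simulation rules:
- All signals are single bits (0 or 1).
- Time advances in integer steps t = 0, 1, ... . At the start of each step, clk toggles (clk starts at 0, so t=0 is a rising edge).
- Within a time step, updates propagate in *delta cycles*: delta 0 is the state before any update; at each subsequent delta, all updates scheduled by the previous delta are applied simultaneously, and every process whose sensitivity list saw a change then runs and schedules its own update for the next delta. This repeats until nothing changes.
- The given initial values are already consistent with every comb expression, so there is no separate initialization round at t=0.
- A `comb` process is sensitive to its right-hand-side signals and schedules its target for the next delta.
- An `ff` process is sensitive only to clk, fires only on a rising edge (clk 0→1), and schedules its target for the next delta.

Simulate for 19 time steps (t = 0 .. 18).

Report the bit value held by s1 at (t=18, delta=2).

t=0 Δ0: clk=0 s1=0 s0=1
  Δ1: clk:0→1
  Δ2: s0:1→0
  Δ3: s1:0→1
  (3Δ to stable)
t=1 Δ0: clk=1 s1=1 s0=0
  Δ1: clk:1→0
  (1Δ to stable)
t=2 Δ0: clk=0 s1=1 s0=0
  Δ1: clk:0→1
  Δ2: s0:0→1
  Δ3: s1:1→0
  (3Δ to stable)
t=3 Δ0: clk=1 s1=0 s0=1
  Δ1: clk:1→0
  (1Δ to stable)
t=4 Δ0: clk=0 s1=0 s0=1
  Δ1: clk:0→1
  Δ2: s0:1→0
  Δ3: s1:0→1
  (3Δ to stable)
t=5 Δ0: clk=1 s1=1 s0=0
  Δ1: clk:1→0
  (1Δ to stable)
t=6 Δ0: clk=0 s1=1 s0=0
  Δ1: clk:0→1
  Δ2: s0:0→1
  Δ3: s1:1→0
  (3Δ to stable)
t=7 Δ0: clk=1 s1=0 s0=1
  Δ1: clk:1→0
  (1Δ to stable)
t=8 Δ0: clk=0 s1=0 s0=1
  Δ1: clk:0→1
  Δ2: s0:1→0
  Δ3: s1:0→1
  (3Δ to stable)
t=9 Δ0: clk=1 s1=1 s0=0
  Δ1: clk:1→0
  (1Δ to stable)
t=10 Δ0: clk=0 s1=1 s0=0
  Δ1: clk:0→1
  Δ2: s0:0→1
  Δ3: s1:1→0
  (3Δ to stable)
t=11 Δ0: clk=1 s1=0 s0=1
  Δ1: clk:1→0
  (1Δ to stable)
t=12 Δ0: clk=0 s1=0 s0=1
  Δ1: clk:0→1
  Δ2: s0:1→0
  Δ3: s1:0→1
  (3Δ to stable)
t=13 Δ0: clk=1 s1=1 s0=0
  Δ1: clk:1→0
  (1Δ to stable)
t=14 Δ0: clk=0 s1=1 s0=0
  Δ1: clk:0→1
  Δ2: s0:0→1
  Δ3: s1:1→0
  (3Δ to stable)
t=15 Δ0: clk=1 s1=0 s0=1
  Δ1: clk:1→0
  (1Δ to stable)
t=16 Δ0: clk=0 s1=0 s0=1
  Δ1: clk:0→1
  Δ2: s0:1→0
  Δ3: s1:0→1
  (3Δ to stable)
t=17 Δ0: clk=1 s1=1 s0=0
  Δ1: clk:1→0
  (1Δ to stable)
t=18 Δ0: clk=0 s1=1 s0=0
  Δ1: clk:0→1
  Δ2: s0:0→1
  Δ3: s1:1→0
  (3Δ to stable)

1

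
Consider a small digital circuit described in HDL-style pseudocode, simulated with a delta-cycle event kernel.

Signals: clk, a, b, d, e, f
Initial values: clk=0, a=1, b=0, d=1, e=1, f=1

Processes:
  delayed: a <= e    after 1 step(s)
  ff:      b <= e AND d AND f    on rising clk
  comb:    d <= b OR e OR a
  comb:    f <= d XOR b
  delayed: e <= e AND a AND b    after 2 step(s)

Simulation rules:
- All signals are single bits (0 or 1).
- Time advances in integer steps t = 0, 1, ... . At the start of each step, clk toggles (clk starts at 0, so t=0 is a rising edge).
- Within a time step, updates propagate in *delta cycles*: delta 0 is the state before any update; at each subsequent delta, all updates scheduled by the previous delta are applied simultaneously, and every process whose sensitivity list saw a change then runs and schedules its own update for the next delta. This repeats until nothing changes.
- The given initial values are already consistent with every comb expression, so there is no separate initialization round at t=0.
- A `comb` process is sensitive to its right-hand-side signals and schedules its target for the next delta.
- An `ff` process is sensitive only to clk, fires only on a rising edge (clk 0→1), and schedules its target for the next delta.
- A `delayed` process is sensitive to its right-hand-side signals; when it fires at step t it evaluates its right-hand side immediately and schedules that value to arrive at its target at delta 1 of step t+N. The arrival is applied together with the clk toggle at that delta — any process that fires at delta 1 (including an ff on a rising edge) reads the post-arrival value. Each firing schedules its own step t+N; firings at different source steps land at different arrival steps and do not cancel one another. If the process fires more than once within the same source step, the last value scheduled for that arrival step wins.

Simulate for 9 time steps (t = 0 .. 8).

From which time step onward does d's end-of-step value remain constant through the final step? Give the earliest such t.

t=0 Δ0: b=0 clk=0 f=1 d=1 a=1 e=1
  Δ1: clk:0→1
  Δ2: b:0→1
  Δ3: f:1→0
  (3Δ to stable)
t=1 Δ0: b=1 clk=1 f=0 d=1 a=1 e=1
  Δ1: clk:1→0
  (1Δ to stable)
t=2 Δ0: b=1 clk=0 f=0 d=1 a=1 e=1
  Δ1: clk:0→1
  Δ2: b:1→0
  Δ3: f:0→1
  (3Δ to stable)
t=3 Δ0: b=0 clk=1 f=1 d=1 a=1 e=1
  Δ1: clk:1→0
  (1Δ to stable)
t=4 Δ0: b=0 clk=0 f=1 d=1 a=1 e=1
  Δ1: clk:0→1, e:1→0
  (1Δ to stable)
t=5 Δ0: b=0 clk=1 f=1 d=1 a=1 e=0
  Δ1: clk:1→0, a:1→0
  Δ2: d:1→0
  Δ3: f:1→0
  (3Δ to stable)
t=6 Δ0: b=0 clk=0 f=0 d=0 a=0 e=0
  Δ1: clk:0→1
  (1Δ to stable)
t=7 Δ0: b=0 clk=1 f=0 d=0 a=0 e=0
  Δ1: clk:1→0
  (1Δ to stable)
t=8 Δ0: b=0 clk=0 f=0 d=0 a=0 e=0
  Δ1: clk:0→1
  (1Δ to stable)

5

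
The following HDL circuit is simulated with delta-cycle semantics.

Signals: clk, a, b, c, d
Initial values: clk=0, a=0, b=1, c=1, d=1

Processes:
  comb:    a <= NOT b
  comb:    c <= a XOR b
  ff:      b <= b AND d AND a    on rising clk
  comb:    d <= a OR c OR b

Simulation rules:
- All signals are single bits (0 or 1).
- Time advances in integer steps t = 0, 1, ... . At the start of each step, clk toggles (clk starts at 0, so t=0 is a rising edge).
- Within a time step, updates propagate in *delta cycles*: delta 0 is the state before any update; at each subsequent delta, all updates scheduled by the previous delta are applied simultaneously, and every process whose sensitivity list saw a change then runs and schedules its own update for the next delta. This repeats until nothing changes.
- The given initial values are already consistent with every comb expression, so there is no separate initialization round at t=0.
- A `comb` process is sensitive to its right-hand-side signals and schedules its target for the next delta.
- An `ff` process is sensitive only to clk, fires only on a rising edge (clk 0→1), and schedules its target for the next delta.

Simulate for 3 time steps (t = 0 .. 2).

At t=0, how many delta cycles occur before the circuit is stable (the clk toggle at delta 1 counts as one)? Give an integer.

4

t0.Δ0 a=0 c=1 d=1 b=1 clk=0
t0.Δ1 a=0 c=1 d=1 b=1 clk=1
t0.Δ2 a=0 c=1 d=1 b=0 clk=1
t0.Δ3 a=1 c=0 d=1 b=0 clk=1
t0.Δ4 a=1 c=1 d=1 b=0 clk=1
t1.Δ0 a=1 c=1 d=1 b=0 clk=1
t1.Δ1 a=1 c=1 d=1 b=0 clk=0
t2.Δ0 a=1 c=1 d=1 b=0 clk=0
t2.Δ1 a=1 c=1 d=1 b=0 clk=1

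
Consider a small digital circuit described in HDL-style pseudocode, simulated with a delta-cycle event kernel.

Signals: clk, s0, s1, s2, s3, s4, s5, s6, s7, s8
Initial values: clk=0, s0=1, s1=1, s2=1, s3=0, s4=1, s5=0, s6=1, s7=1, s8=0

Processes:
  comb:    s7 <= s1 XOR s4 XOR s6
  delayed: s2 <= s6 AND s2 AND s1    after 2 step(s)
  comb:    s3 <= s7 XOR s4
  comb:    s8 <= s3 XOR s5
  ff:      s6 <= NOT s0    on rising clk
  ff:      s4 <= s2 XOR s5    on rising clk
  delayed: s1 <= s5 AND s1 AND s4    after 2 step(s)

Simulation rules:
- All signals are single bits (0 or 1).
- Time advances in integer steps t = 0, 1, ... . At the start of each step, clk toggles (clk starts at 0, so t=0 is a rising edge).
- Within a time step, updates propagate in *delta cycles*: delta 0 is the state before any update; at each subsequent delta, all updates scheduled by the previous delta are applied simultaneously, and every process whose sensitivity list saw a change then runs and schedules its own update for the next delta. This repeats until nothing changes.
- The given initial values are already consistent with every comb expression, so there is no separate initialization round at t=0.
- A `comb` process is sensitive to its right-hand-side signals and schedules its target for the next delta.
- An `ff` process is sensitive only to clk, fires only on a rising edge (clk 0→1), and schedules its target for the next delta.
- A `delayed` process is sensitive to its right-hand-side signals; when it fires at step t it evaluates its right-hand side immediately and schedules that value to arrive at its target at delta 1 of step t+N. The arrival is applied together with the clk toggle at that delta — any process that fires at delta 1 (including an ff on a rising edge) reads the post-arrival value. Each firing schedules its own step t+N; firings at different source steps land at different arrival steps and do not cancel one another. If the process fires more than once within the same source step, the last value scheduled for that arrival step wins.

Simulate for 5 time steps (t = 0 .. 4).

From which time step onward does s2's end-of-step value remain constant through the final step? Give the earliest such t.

[bits: s2,s5,s3,s4,s8,s1,clk,s7,s0,s6]
t=0: Δ0=1001010111 Δ1=1001011111 Δ2=1001011110 Δ3=1001011010 Δ4=1011011010 Δ5=1011111010 | 5Δ
t=1: Δ0=1011111010 Δ1=1011110010 | 1Δ
t=2: Δ0=1011110010 Δ1=0011111010 Δ2=0010111010 Δ3=0000111110 Δ4=0010011110 Δ5=0010111110 | 5Δ
t=3: Δ0=0010111110 Δ1=0010110110 | 1Δ
t=4: Δ0=0010110110 Δ1=0010101110 Δ2=0010101010 Δ3=0000101010 Δ4=0000001010 | 4Δ

2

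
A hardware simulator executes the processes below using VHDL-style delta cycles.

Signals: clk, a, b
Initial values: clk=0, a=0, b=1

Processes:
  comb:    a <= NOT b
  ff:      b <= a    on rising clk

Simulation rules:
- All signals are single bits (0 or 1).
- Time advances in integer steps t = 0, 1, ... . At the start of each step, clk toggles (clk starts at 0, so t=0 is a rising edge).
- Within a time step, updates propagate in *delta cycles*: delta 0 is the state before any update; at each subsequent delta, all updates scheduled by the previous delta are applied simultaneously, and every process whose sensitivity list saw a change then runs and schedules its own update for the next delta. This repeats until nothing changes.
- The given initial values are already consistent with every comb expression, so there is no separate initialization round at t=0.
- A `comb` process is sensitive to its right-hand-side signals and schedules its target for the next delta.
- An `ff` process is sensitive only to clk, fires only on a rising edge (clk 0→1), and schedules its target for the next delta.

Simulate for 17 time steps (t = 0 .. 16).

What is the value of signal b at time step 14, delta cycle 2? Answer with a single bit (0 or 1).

[bits: b,a,clk]
t=0: Δ0=100 Δ1=101 Δ2=001 Δ3=011 | 3Δ
t=1: Δ0=011 Δ1=010 | 1Δ
t=2: Δ0=010 Δ1=011 Δ2=111 Δ3=101 | 3Δ
t=3: Δ0=101 Δ1=100 | 1Δ
t=4: Δ0=100 Δ1=101 Δ2=001 Δ3=011 | 3Δ
t=5: Δ0=011 Δ1=010 | 1Δ
t=6: Δ0=010 Δ1=011 Δ2=111 Δ3=101 | 3Δ
t=7: Δ0=101 Δ1=100 | 1Δ
t=8: Δ0=100 Δ1=101 Δ2=001 Δ3=011 | 3Δ
t=9: Δ0=011 Δ1=010 | 1Δ
t=10: Δ0=010 Δ1=011 Δ2=111 Δ3=101 | 3Δ
t=11: Δ0=101 Δ1=100 | 1Δ
t=12: Δ0=100 Δ1=101 Δ2=001 Δ3=011 | 3Δ
t=13: Δ0=011 Δ1=010 | 1Δ
t=14: Δ0=010 Δ1=011 Δ2=111 Δ3=101 | 3Δ
t=15: Δ0=101 Δ1=100 | 1Δ
t=16: Δ0=100 Δ1=101 Δ2=001 Δ3=011 | 3Δ

1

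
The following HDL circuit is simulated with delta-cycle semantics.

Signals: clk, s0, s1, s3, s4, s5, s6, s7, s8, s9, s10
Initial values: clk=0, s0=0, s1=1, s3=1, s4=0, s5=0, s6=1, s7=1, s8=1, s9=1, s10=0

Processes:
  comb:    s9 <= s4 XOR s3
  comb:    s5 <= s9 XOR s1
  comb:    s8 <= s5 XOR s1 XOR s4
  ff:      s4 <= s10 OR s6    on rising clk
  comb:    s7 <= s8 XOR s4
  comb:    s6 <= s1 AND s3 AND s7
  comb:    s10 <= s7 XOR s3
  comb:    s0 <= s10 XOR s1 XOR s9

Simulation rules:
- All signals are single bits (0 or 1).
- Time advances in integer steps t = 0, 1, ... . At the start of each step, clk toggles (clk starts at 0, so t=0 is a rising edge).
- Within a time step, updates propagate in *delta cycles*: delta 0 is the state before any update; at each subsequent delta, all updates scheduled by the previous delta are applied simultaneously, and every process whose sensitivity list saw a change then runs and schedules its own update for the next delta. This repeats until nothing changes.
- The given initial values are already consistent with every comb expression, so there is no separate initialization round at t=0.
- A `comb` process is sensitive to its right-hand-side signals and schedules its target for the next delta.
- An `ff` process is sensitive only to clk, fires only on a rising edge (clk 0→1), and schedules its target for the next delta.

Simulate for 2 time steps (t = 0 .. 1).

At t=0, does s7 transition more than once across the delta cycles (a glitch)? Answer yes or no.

yes

t=0 Δ0: s5=0 s3=1 s0=0 s6=1 s8=1 clk=0 s1=1 s7=1 s4=0 s10=0 s9=1
  Δ1: clk:0→1
  Δ2: s4:0→1
  Δ3: s8:1→0, s7:1→0, s9:1→0
  Δ4: s5:0→1, s0:0→1, s6:1→0, s7:0→1, s10:0→1
  Δ5: s0:1→0, s6:0→1, s8:0→1, s10:1→0
  Δ6: s0:0→1, s7:1→0
  Δ7: s6:1→0, s10:0→1
  Δ8: s0:1→0
  (8Δ to stable)
t=1 Δ0: s5=1 s3=1 s0=0 s6=0 s8=1 clk=1 s1=1 s7=0 s4=1 s10=1 s9=0
  Δ1: clk:1→0
  (1Δ to stable)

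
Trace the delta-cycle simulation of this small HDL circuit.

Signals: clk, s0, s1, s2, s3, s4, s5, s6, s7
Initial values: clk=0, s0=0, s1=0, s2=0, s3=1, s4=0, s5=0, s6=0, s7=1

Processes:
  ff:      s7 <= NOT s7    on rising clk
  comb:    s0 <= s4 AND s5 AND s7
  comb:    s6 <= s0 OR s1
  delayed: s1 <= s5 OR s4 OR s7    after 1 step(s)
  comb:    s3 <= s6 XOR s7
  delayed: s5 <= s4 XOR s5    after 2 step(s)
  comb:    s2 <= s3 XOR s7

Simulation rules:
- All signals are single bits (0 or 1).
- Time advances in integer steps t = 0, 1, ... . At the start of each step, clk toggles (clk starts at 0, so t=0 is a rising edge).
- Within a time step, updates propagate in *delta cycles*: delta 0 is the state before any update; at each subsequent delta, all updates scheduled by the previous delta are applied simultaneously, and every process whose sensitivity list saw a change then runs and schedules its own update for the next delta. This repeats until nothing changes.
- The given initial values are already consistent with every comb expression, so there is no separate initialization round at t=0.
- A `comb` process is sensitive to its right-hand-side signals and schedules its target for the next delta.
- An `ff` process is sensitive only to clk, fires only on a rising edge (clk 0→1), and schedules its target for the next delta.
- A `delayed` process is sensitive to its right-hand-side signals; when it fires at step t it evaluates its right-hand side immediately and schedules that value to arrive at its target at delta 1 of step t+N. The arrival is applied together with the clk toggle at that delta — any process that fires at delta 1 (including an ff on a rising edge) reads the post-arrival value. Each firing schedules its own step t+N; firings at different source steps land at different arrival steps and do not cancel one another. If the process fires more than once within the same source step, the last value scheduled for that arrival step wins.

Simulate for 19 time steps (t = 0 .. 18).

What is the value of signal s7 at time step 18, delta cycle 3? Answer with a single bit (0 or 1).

1

t=0 Δ0: s1=0 s6=0 s2=0 clk=0 s7=1 s3=1 s0=0 s5=0 s4=0
  Δ1: clk:0→1
  Δ2: s7:1→0
  Δ3: s2:0→1, s3:1→0
  Δ4: s2:1→0
  (4Δ to stable)
t=1 Δ0: s1=0 s6=0 s2=0 clk=1 s7=0 s3=0 s0=0 s5=0 s4=0
  Δ1: clk:1→0
  (1Δ to stable)
t=2 Δ0: s1=0 s6=0 s2=0 clk=0 s7=0 s3=0 s0=0 s5=0 s4=0
  Δ1: clk:0→1
  Δ2: s7:0→1
  Δ3: s2:0→1, s3:0→1
  Δ4: s2:1→0
  (4Δ to stable)
t=3 Δ0: s1=0 s6=0 s2=0 clk=1 s7=1 s3=1 s0=0 s5=0 s4=0
  Δ1: s1:0→1, clk:1→0
  Δ2: s6:0→1
  Δ3: s3:1→0
  Δ4: s2:0→1
  (4Δ to stable)
t=4 Δ0: s1=1 s6=1 s2=1 clk=0 s7=1 s3=0 s0=0 s5=0 s4=0
  Δ1: clk:0→1
  Δ2: s7:1→0
  Δ3: s2:1→0, s3:0→1
  Δ4: s2:0→1
  (4Δ to stable)
t=5 Δ0: s1=1 s6=1 s2=1 clk=1 s7=0 s3=1 s0=0 s5=0 s4=0
  Δ1: s1:1→0, clk:1→0
  Δ2: s6:1→0
  Δ3: s3:1→0
  Δ4: s2:1→0
  (4Δ to stable)
t=6 Δ0: s1=0 s6=0 s2=0 clk=0 s7=0 s3=0 s0=0 s5=0 s4=0
  Δ1: clk:0→1
  Δ2: s7:0→1
  Δ3: s2:0→1, s3:0→1
  Δ4: s2:1→0
  (4Δ to stable)
t=7 Δ0: s1=0 s6=0 s2=0 clk=1 s7=1 s3=1 s0=0 s5=0 s4=0
  Δ1: s1:0→1, clk:1→0
  Δ2: s6:0→1
  Δ3: s3:1→0
  Δ4: s2:0→1
  (4Δ to stable)
t=8 Δ0: s1=1 s6=1 s2=1 clk=0 s7=1 s3=0 s0=0 s5=0 s4=0
  Δ1: clk:0→1
  Δ2: s7:1→0
  Δ3: s2:1→0, s3:0→1
  Δ4: s2:0→1
  (4Δ to stable)
t=9 Δ0: s1=1 s6=1 s2=1 clk=1 s7=0 s3=1 s0=0 s5=0 s4=0
  Δ1: s1:1→0, clk:1→0
  Δ2: s6:1→0
  Δ3: s3:1→0
  Δ4: s2:1→0
  (4Δ to stable)
t=10 Δ0: s1=0 s6=0 s2=0 clk=0 s7=0 s3=0 s0=0 s5=0 s4=0
  Δ1: clk:0→1
  Δ2: s7:0→1
  Δ3: s2:0→1, s3:0→1
  Δ4: s2:1→0
  (4Δ to stable)
t=11 Δ0: s1=0 s6=0 s2=0 clk=1 s7=1 s3=1 s0=0 s5=0 s4=0
  Δ1: s1:0→1, clk:1→0
  Δ2: s6:0→1
  Δ3: s3:1→0
  Δ4: s2:0→1
  (4Δ to stable)
t=12 Δ0: s1=1 s6=1 s2=1 clk=0 s7=1 s3=0 s0=0 s5=0 s4=0
  Δ1: clk:0→1
  Δ2: s7:1→0
  Δ3: s2:1→0, s3:0→1
  Δ4: s2:0→1
  (4Δ to stable)
t=13 Δ0: s1=1 s6=1 s2=1 clk=1 s7=0 s3=1 s0=0 s5=0 s4=0
  Δ1: s1:1→0, clk:1→0
  Δ2: s6:1→0
  Δ3: s3:1→0
  Δ4: s2:1→0
  (4Δ to stable)
t=14 Δ0: s1=0 s6=0 s2=0 clk=0 s7=0 s3=0 s0=0 s5=0 s4=0
  Δ1: clk:0→1
  Δ2: s7:0→1
  Δ3: s2:0→1, s3:0→1
  Δ4: s2:1→0
  (4Δ to stable)
t=15 Δ0: s1=0 s6=0 s2=0 clk=1 s7=1 s3=1 s0=0 s5=0 s4=0
  Δ1: s1:0→1, clk:1→0
  Δ2: s6:0→1
  Δ3: s3:1→0
  Δ4: s2:0→1
  (4Δ to stable)
t=16 Δ0: s1=1 s6=1 s2=1 clk=0 s7=1 s3=0 s0=0 s5=0 s4=0
  Δ1: clk:0→1
  Δ2: s7:1→0
  Δ3: s2:1→0, s3:0→1
  Δ4: s2:0→1
  (4Δ to stable)
t=17 Δ0: s1=1 s6=1 s2=1 clk=1 s7=0 s3=1 s0=0 s5=0 s4=0
  Δ1: s1:1→0, clk:1→0
  Δ2: s6:1→0
  Δ3: s3:1→0
  Δ4: s2:1→0
  (4Δ to stable)
t=18 Δ0: s1=0 s6=0 s2=0 clk=0 s7=0 s3=0 s0=0 s5=0 s4=0
  Δ1: clk:0→1
  Δ2: s7:0→1
  Δ3: s2:0→1, s3:0→1
  Δ4: s2:1→0
  (4Δ to stable)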